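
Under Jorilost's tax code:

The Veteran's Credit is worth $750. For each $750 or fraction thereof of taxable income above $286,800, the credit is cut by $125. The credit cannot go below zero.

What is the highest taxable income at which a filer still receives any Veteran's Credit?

After 5 increments the reduction is 5 × $125 = $625, leaving $125; one more increment wipes it out. Increment 5 ends at excess 5 × $750 = $3,750, so the highest qualifying income is $286,800 + $3,750 = $290,550.

$290,550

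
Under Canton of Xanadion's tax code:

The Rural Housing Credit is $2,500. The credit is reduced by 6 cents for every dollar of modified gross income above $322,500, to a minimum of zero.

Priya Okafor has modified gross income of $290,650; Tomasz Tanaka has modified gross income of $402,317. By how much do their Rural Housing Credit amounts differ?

$2,500

Priya ($290,650): Rural Housing Credit: $290,650 is at or below the $322,500 threshold, so the full $2,500 applies.
Tomasz ($402,317): Rural Housing Credit: 6% of the $79,817 excess over $322,500 is $4,789.02 ≥ base, so the credit is $0.
Difference: |$2,500 − $0| = $2,500.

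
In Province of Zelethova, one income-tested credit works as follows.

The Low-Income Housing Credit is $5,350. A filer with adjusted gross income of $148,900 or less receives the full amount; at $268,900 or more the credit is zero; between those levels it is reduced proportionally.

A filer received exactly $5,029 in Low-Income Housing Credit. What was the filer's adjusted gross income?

$5,029 is 5,029/5,350 of the full $5,350, so 321/5,350 of the $120,000 range has been used: income = $148,900 + $120,000 × 321/5,350 = $156,100.

$156,100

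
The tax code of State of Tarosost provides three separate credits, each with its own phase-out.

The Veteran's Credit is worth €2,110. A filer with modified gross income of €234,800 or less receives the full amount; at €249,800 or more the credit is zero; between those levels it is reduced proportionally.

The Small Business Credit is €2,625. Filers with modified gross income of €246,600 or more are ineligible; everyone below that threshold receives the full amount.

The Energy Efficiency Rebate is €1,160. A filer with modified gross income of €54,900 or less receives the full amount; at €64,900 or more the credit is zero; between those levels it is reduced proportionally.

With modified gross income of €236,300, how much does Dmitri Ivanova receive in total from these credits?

€4,524

Veteran's Credit: €236,300 is €1,500 into a €15,000 phase-out range, leaving 13,500/15,000 of the credit: €2,110 × 13,500/15,000 = €1,899.
Small Business Credit: €236,300 is below the €246,600 cutoff, so the full €2,625 applies.
Energy Efficiency Rebate: €236,300 is at or above €64,900, so the credit is €0.
Total: €1,899 + €2,625 + €0 = €4,524.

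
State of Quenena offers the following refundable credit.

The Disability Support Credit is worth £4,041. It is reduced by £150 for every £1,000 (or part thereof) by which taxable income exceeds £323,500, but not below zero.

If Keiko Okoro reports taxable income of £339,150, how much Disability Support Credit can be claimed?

£1,641

Disability Support Credit: income exceeds £323,500 by £15,650, which is 16 full-or-partial £1,000 increments; reduction = 16 × £150 = £2,400, leaving £1,641.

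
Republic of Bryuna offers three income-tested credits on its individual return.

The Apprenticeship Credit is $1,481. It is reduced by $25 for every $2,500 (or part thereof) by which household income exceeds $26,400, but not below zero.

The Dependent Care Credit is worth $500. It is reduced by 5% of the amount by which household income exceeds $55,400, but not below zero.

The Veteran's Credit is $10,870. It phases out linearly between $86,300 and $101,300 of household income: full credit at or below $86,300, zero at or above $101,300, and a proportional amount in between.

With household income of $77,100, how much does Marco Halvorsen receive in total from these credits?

Apprenticeship Credit: income exceeds $26,400 by $50,700, which is 21 full-or-partial $2,500 increments; reduction = 21 × $25 = $525, leaving $956.
Dependent Care Credit: 5% of the $21,700 excess over $55,400 is $1,085 ≥ base, so the credit is $0.
Veteran's Credit: $77,100 is at or below the $86,300 threshold, so the full $10,870 applies.
Total: $956 + $0 + $10,870 = $11,826.

$11,826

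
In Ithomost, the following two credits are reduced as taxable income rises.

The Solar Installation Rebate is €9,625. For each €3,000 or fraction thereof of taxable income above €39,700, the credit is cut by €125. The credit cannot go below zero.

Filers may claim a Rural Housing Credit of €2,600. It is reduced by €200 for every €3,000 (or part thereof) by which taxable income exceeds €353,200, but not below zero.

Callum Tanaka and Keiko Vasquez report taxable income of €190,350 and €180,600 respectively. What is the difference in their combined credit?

Callum (€190,350): Solar Installation Rebate: income exceeds €39,700 by €150,650, which is 51 full-or-partial €3,000 increments; reduction = 51 × €125 = €6,375, leaving €3,250. Rural Housing Credit: €190,350 is at or below the €353,200 threshold, so the full €2,600 applies. total €3,250 + €2,600 = €5,850
Keiko (€180,600): Solar Installation Rebate: income exceeds €39,700 by €140,900, which is 47 full-or-partial €3,000 increments; reduction = 47 × €125 = €5,875, leaving €3,750. Rural Housing Credit: €180,600 is at or below the €353,200 threshold, so the full €2,600 applies. total €3,750 + €2,600 = €6,350
Difference: |€5,850 − €6,350| = €500.

€500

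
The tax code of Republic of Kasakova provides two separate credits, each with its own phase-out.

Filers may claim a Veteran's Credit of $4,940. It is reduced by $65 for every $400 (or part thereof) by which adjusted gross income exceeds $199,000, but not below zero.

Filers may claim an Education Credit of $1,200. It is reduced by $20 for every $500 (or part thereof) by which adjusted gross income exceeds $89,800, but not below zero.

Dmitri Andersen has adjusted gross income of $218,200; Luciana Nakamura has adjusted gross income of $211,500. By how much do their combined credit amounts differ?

$1,040

Dmitri ($218,200): Veteran's Credit: income exceeds $199,000 by $19,200, which is 48 full-or-partial $400 increments; reduction = 48 × $65 = $3,120, leaving $1,820. Education Credit: income exceeds $89,800 by $128,400 → 257 increments × $20 = $5,140 ≥ base, so the credit is $0. total $1,820 + $0 = $1,820
Luciana ($211,500): Veteran's Credit: income exceeds $199,000 by $12,500, which is 32 full-or-partial $400 increments; reduction = 32 × $65 = $2,080, leaving $2,860. Education Credit: income exceeds $89,800 by $121,700 → 244 increments × $20 = $4,880 ≥ base, so the credit is $0. total $2,860 + $0 = $2,860
Difference: |$1,820 − $2,860| = $1,040.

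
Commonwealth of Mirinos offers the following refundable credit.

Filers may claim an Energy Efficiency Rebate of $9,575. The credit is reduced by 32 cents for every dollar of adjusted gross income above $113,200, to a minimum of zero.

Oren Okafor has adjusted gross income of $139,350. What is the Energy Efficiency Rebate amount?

$1,207

Energy Efficiency Rebate: 32% of the $26,150 excess over $113,200 is $8,368; credit = $9,575 − $8,368 = $1,207.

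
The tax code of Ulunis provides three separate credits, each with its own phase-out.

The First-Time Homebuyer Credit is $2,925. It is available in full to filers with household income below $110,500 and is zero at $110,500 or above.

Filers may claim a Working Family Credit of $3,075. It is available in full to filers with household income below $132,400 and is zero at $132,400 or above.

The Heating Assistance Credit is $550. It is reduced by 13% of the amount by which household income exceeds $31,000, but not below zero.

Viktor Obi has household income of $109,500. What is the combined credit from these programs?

First-Time Homebuyer Credit: $109,500 is below the $110,500 cutoff, so the full $2,925 applies.
Working Family Credit: $109,500 is below the $132,400 cutoff, so the full $3,075 applies.
Heating Assistance Credit: 13% of the $78,500 excess over $31,000 is $10,205 ≥ base, so the credit is $0.
Total: $2,925 + $3,075 + $0 = $6,000.

$6,000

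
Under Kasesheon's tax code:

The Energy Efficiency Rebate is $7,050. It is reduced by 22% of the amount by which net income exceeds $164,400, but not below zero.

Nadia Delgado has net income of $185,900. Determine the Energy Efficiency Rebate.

Energy Efficiency Rebate: 22% of the $21,500 excess over $164,400 is $4,730; credit = $7,050 − $4,730 = $2,320.

$2,320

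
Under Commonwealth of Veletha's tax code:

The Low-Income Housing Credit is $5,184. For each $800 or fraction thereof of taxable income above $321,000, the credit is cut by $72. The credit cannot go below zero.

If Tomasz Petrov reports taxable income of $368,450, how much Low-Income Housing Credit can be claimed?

Low-Income Housing Credit: income exceeds $321,000 by $47,450, which is 60 full-or-partial $800 increments; reduction = 60 × $72 = $4,320, leaving $864.

$864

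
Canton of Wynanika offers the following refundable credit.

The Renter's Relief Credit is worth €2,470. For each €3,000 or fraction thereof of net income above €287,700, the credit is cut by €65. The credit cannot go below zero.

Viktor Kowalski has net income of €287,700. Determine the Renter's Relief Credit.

Renter's Relief Credit: €287,700 is at or below the €287,700 threshold, so the full €2,470 applies.

€2,470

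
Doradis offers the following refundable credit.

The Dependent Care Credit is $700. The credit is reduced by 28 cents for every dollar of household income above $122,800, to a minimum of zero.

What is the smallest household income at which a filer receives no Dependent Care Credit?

$125,300

The credit falls by 28% of each dollar above $122,800, so it reaches zero when the excess is $700 / 28% = $2,500: income = $122,800 + $2,500 = $125,300.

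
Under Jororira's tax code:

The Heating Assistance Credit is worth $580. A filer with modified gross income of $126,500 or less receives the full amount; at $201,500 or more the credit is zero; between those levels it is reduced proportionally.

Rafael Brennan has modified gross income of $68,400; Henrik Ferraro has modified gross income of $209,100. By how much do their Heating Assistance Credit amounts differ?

Rafael ($68,400): Heating Assistance Credit: $68,400 is at or below the $126,500 threshold, so the full $580 applies.
Henrik ($209,100): Heating Assistance Credit: $209,100 is at or above $201,500, so the credit is $0.
Difference: |$580 − $0| = $580.

$580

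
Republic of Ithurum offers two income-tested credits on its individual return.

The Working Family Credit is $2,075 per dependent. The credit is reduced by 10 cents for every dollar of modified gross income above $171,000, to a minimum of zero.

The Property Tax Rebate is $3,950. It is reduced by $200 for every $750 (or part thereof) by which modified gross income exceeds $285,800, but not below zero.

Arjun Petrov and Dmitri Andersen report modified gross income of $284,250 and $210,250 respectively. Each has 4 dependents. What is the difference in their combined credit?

Arjun ($284,250): Working Family Credit: base = 4 × $2,075 = $8,300. 10% of the $113,250 excess over $171,000 is $11,325 ≥ base, so the credit is $0. Property Tax Rebate: $284,250 is at or below the $285,800 threshold, so the full $3,950 applies. total $0 + $3,950 = $3,950
Dmitri ($210,250): Working Family Credit: base = 4 × $2,075 = $8,300. 10% of the $39,250 excess over $171,000 is $3,925; credit = $8,300 − $3,925 = $4,375. Property Tax Rebate: $210,250 is at or below the $285,800 threshold, so the full $3,950 applies. total $4,375 + $3,950 = $8,325
Difference: |$3,950 − $8,325| = $4,375.

$4,375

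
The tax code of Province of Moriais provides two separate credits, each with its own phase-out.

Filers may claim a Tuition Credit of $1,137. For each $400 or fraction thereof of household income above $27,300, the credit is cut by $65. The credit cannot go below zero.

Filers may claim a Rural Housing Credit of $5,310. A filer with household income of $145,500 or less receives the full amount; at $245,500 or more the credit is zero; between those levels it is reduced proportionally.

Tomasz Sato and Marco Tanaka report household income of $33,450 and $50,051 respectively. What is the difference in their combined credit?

$97

Tomasz ($33,450): Tuition Credit: income exceeds $27,300 by $6,150, which is 16 full-or-partial $400 increments; reduction = 16 × $65 = $1,040, leaving $97. Rural Housing Credit: $33,450 is at or below the $145,500 threshold, so the full $5,310 applies. total $97 + $5,310 = $5,407
Marco ($50,051): Tuition Credit: income exceeds $27,300 by $22,751 → 57 increments × $65 = $3,705 ≥ base, so the credit is $0. Rural Housing Credit: $50,051 is at or below the $145,500 threshold, so the full $5,310 applies. total $0 + $5,310 = $5,310
Difference: |$5,407 − $5,310| = $97.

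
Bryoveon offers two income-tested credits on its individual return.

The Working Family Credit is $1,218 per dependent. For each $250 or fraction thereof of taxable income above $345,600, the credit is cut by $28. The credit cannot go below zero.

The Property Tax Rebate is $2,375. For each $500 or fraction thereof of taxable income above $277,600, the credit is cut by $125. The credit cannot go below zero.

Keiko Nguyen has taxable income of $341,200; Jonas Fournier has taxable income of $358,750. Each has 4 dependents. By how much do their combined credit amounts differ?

$1,484

Keiko ($341,200): Working Family Credit: base = 4 × $1,218 = $4,872. $341,200 is at or below the $345,600 threshold, so the full $4,872 applies. Property Tax Rebate: income exceeds $277,600 by $63,600 → 128 increments × $125 = $16,000 ≥ base, so the credit is $0. total $4,872 + $0 = $4,872
Jonas ($358,750): Working Family Credit: base = 4 × $1,218 = $4,872. income exceeds $345,600 by $13,150, which is 53 full-or-partial $250 increments; reduction = 53 × $28 = $1,484, leaving $3,388. Property Tax Rebate: income exceeds $277,600 by $81,150 → 163 increments × $125 = $20,375 ≥ base, so the credit is $0. total $3,388 + $0 = $3,388
Difference: |$4,872 − $3,388| = $1,484.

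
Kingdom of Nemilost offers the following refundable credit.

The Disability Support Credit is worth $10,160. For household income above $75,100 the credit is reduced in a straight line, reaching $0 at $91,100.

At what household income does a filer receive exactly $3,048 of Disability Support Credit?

$86,300

$3,048 is 3,048/10,160 of the full $10,160, so 7,112/10,160 of the $16,000 range has been used: income = $75,100 + $16,000 × 7,112/10,160 = $86,300.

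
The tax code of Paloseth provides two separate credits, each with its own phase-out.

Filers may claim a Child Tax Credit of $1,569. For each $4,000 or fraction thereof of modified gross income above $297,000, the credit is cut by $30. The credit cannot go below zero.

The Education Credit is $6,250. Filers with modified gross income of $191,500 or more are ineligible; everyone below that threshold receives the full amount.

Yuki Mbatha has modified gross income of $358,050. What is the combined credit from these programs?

Child Tax Credit: income exceeds $297,000 by $61,050, which is 16 full-or-partial $4,000 increments; reduction = 16 × $30 = $480, leaving $1,089.
Education Credit: $358,050 meets or exceeds the $191,500 cutoff, so the credit is $0.
Total: $1,089 + $0 = $1,089.

$1,089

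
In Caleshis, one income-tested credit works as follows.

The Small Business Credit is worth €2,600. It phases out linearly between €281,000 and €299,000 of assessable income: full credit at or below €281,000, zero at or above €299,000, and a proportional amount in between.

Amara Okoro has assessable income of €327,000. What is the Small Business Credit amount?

Small Business Credit: €327,000 is at or above €299,000, so the credit is €0.

€0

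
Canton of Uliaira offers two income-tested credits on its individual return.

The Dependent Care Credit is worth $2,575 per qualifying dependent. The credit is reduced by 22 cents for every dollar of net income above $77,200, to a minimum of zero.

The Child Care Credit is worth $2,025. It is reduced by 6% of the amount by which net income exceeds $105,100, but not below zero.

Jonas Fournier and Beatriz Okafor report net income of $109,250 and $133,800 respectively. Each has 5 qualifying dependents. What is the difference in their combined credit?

$6,874

Jonas ($109,250): Dependent Care Credit: base = 5 × $2,575 = $12,875. 22% of the $32,050 excess over $77,200 is $7,051; credit = $12,875 − $7,051 = $5,824. Child Care Credit: 6% of the $4,150 excess over $105,100 is $249; credit = $2,025 − $249 = $1,776. total $5,824 + $1,776 = $7,600
Beatriz ($133,800): Dependent Care Credit: base = 5 × $2,575 = $12,875. 22% of the $56,600 excess over $77,200 is $12,452; credit = $12,875 − $12,452 = $423. Child Care Credit: 6% of the $28,700 excess over $105,100 is $1,722; credit = $2,025 − $1,722 = $303. total $423 + $303 = $726
Difference: |$7,600 − $726| = $6,874.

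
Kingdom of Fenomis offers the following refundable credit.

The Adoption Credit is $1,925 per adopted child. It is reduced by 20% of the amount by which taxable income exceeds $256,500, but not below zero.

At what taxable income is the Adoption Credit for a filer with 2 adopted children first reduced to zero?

$275,750

Full credit = 2 × $1,925 = $3,850.
The credit falls by 20% of each dollar above $256,500, so it reaches zero when the excess is $3,850 / 20% = $19,250: income = $256,500 + $19,250 = $275,750.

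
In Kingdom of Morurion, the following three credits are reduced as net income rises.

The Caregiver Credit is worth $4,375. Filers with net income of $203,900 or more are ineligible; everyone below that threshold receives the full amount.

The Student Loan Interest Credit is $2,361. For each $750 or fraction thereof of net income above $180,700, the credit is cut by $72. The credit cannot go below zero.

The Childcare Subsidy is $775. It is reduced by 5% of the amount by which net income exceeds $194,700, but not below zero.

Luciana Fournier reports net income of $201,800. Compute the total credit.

$5,068

Caregiver Credit: $201,800 is below the $203,900 cutoff, so the full $4,375 applies.
Student Loan Interest Credit: income exceeds $180,700 by $21,100, which is 29 full-or-partial $750 increments; reduction = 29 × $72 = $2,088, leaving $273.
Childcare Subsidy: 5% of the $7,100 excess over $194,700 is $355; credit = $775 − $355 = $420.
Total: $4,375 + $273 + $420 = $5,068.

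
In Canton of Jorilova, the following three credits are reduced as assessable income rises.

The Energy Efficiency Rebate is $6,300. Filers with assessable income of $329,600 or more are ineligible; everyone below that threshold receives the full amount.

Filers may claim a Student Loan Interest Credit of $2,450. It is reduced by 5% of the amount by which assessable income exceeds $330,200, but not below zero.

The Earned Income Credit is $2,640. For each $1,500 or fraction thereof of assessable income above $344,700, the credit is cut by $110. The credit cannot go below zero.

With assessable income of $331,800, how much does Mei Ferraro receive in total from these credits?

Energy Efficiency Rebate: $331,800 meets or exceeds the $329,600 cutoff, so the credit is $0.
Student Loan Interest Credit: 5% of the $1,600 excess over $330,200 is $80; credit = $2,450 − $80 = $2,370.
Earned Income Credit: $331,800 is at or below the $344,700 threshold, so the full $2,640 applies.
Total: $0 + $2,370 + $2,640 = $5,010.

$5,010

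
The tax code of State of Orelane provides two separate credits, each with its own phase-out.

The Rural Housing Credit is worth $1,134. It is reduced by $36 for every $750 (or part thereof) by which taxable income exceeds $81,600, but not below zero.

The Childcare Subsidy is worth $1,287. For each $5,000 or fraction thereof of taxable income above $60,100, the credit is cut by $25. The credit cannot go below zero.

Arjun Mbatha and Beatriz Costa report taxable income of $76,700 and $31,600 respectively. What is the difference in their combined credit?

$100

Arjun ($76,700): Rural Housing Credit: $76,700 is at or below the $81,600 threshold, so the full $1,134 applies. Childcare Subsidy: income exceeds $60,100 by $16,600, which is 4 full-or-partial $5,000 increments; reduction = 4 × $25 = $100, leaving $1,187. total $1,134 + $1,187 = $2,321
Beatriz ($31,600): Rural Housing Credit: $31,600 is at or below the $81,600 threshold, so the full $1,134 applies. Childcare Subsidy: $31,600 is at or below the $60,100 threshold, so the full $1,287 applies. total $1,134 + $1,287 = $2,421
Difference: |$2,321 − $2,421| = $100.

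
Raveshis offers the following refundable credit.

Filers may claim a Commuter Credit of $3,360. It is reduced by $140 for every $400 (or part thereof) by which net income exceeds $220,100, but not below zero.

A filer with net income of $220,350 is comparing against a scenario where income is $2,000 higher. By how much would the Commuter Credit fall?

At $220,350 — income exceeds $220,100 by $250, which is 1 full-or-partial $400 increment; reduction = 1 × $140 = $140, leaving $3,220.
At $222,350 — income exceeds $220,100 by $2,250, which is 6 full-or-partial $400 increments; reduction = 6 × $140 = $840, leaving $2,520.
Lost: $3,220 − $2,520 = $700.

$700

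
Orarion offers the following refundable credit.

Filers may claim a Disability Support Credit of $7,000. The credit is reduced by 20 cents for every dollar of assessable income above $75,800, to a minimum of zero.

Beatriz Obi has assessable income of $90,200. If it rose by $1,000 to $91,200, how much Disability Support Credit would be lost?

At $90,200 — 20% of the $14,400 excess over $75,800 is $2,880; credit = $7,000 − $2,880 = $4,120.
At $91,200 — 20% of the $15,400 excess over $75,800 is $3,080; credit = $7,000 − $3,080 = $3,920.
Lost: $4,120 − $3,920 = $200.

$200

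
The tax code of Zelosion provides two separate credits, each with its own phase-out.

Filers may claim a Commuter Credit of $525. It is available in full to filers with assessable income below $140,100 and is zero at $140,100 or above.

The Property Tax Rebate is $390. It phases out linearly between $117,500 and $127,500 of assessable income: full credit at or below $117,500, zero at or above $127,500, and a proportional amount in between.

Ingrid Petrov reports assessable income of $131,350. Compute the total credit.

$525

Commuter Credit: $131,350 is below the $140,100 cutoff, so the full $525 applies.
Property Tax Rebate: $131,350 is at or above $127,500, so the credit is $0.
Total: $525 + $0 = $525.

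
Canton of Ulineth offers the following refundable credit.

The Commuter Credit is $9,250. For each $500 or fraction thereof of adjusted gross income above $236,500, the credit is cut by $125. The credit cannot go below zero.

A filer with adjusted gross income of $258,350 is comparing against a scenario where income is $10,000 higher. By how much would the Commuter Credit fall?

At $258,350 — income exceeds $236,500 by $21,850, which is 44 full-or-partial $500 increments; reduction = 44 × $125 = $5,500, leaving $3,750.
At $268,350 — income exceeds $236,500 by $31,850, which is 64 full-or-partial $500 increments; reduction = 64 × $125 = $8,000, leaving $1,250.
Lost: $3,750 − $1,250 = $2,500.

$2,500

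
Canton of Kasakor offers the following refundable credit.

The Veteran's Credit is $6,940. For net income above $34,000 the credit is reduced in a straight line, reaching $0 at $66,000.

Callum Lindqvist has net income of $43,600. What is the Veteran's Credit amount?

$4,858

Veteran's Credit: $43,600 is $9,600 into a $32,000 phase-out range, leaving 22,400/32,000 of the credit: $6,940 × 22,400/32,000 = $4,858.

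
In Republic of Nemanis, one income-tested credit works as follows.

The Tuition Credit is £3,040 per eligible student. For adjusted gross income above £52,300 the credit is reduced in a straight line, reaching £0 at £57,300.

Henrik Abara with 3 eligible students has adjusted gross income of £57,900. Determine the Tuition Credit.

Tuition Credit: base = 3 × £3,040 = £9,120. £57,900 is at or above £57,300, so the credit is £0.

£0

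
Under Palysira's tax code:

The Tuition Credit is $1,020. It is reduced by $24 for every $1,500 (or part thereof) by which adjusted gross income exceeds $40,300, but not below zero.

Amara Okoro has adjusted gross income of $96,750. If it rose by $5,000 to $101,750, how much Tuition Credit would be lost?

$72

At $96,750 — income exceeds $40,300 by $56,450, which is 38 full-or-partial $1,500 increments; reduction = 38 × $24 = $912, leaving $108.
At $101,750 — income exceeds $40,300 by $61,450, which is 41 full-or-partial $1,500 increments; reduction = 41 × $24 = $984, leaving $36.
Lost: $108 − $36 = $72.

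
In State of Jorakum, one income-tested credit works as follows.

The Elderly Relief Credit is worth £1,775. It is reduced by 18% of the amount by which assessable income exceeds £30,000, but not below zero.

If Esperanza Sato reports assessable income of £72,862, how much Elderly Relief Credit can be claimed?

Elderly Relief Credit: 18% of the £42,862 excess over £30,000 is £7,715.16 ≥ base, so the credit is £0.

£0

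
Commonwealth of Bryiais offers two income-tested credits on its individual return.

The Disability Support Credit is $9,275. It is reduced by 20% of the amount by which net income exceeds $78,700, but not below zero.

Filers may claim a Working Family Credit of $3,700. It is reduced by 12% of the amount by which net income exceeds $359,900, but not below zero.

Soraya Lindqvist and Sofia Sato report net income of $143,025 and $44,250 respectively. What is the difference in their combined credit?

Soraya ($143,025): Disability Support Credit: 20% of the $64,325 excess over $78,700 is $12,865 ≥ base, so the credit is $0. Working Family Credit: $143,025 is at or below the $359,900 threshold, so the full $3,700 applies. total $0 + $3,700 = $3,700
Sofia ($44,250): Disability Support Credit: $44,250 is at or below the $78,700 threshold, so the full $9,275 applies. Working Family Credit: $44,250 is at or below the $359,900 threshold, so the full $3,700 applies. total $9,275 + $3,700 = $12,975
Difference: |$3,700 − $12,975| = $9,275.

$9,275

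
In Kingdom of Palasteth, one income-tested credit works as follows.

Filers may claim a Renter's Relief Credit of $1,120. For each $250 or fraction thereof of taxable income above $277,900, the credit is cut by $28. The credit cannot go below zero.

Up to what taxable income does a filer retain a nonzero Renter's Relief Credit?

$287,650

After 39 increments the reduction is 39 × $28 = $1,092, leaving $28; one more increment wipes it out. Increment 39 ends at excess 39 × $250 = $9,750, so the highest qualifying income is $277,900 + $9,750 = $287,650.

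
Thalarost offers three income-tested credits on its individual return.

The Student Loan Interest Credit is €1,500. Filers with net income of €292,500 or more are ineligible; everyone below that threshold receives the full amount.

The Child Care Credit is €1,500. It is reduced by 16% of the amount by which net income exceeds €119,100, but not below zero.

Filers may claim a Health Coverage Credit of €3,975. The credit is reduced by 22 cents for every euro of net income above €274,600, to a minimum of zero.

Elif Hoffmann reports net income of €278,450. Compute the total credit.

Student Loan Interest Credit: €278,450 is below the €292,500 cutoff, so the full €1,500 applies.
Child Care Credit: 16% of the €159,350 excess over €119,100 is €25,496 ≥ base, so the credit is €0.
Health Coverage Credit: 22% of the €3,850 excess over €274,600 is €847; credit = €3,975 − €847 = €3,128.
Total: €1,500 + €0 + €3,128 = €4,628.

€4,628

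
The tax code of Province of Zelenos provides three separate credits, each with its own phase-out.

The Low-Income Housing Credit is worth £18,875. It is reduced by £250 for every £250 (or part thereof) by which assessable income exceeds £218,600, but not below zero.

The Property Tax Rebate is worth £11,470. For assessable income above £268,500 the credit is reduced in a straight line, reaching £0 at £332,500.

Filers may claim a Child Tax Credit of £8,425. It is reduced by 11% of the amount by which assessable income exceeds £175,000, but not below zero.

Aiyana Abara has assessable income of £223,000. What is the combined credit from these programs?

£28,990

Low-Income Housing Credit: income exceeds £218,600 by £4,400, which is 18 full-or-partial £250 increments; reduction = 18 × £250 = £4,500, leaving £14,375.
Property Tax Rebate: £223,000 is at or below the £268,500 threshold, so the full £11,470 applies.
Child Tax Credit: 11% of the £48,000 excess over £175,000 is £5,280; credit = £8,425 − £5,280 = £3,145.
Total: £14,375 + £11,470 + £3,145 = £28,990.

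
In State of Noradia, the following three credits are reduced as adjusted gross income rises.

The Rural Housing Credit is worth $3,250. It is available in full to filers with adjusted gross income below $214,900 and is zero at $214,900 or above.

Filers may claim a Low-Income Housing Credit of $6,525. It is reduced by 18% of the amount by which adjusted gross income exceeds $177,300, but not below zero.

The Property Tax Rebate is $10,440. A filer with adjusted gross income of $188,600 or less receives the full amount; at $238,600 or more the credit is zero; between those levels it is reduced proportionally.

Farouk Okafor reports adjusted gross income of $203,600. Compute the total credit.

Rural Housing Credit: $203,600 is below the $214,900 cutoff, so the full $3,250 applies.
Low-Income Housing Credit: 18% of the $26,300 excess over $177,300 is $4,734; credit = $6,525 − $4,734 = $1,791.
Property Tax Rebate: $203,600 is $15,000 into a $50,000 phase-out range, leaving 35,000/50,000 of the credit: $10,440 × 35,000/50,000 = $7,308.
Total: $3,250 + $1,791 + $7,308 = $12,349.

$12,349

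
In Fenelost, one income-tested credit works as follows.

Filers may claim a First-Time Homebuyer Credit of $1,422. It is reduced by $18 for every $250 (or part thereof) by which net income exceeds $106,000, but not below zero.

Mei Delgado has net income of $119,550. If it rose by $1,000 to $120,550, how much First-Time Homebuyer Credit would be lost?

$72

At $119,550 — income exceeds $106,000 by $13,550, which is 55 full-or-partial $250 increments; reduction = 55 × $18 = $990, leaving $432.
At $120,550 — income exceeds $106,000 by $14,550, which is 59 full-or-partial $250 increments; reduction = 59 × $18 = $1,062, leaving $360.
Lost: $432 − $360 = $72.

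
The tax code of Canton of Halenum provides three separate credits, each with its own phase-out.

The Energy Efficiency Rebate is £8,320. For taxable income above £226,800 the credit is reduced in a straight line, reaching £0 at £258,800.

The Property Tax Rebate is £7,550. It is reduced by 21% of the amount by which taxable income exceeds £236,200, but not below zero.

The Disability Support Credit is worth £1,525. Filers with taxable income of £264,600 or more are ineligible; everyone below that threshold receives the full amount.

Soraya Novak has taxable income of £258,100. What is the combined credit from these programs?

Energy Efficiency Rebate: £258,100 is £31,300 into a £32,000 phase-out range, leaving 700/32,000 of the credit: £8,320 × 700/32,000 = £182.
Property Tax Rebate: 21% of the £21,900 excess over £236,200 is £4,599; credit = £7,550 − £4,599 = £2,951.
Disability Support Credit: £258,100 is below the £264,600 cutoff, so the full £1,525 applies.
Total: £182 + £2,951 + £1,525 = £4,658.

£4,658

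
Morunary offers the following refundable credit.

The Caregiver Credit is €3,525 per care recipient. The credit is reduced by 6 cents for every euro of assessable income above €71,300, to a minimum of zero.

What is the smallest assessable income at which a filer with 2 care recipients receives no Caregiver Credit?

€188,800

Full credit = 2 × €3,525 = €7,050.
The credit falls by 6% of each euro above €71,300, so it reaches zero when the excess is €7,050 / 6% = €117,500: income = €71,300 + €117,500 = €188,800.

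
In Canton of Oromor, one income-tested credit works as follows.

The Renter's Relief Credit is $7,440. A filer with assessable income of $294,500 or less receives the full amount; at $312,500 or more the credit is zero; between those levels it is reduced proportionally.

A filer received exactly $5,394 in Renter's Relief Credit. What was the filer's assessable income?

$299,450

$5,394 is 5,394/7,440 of the full $7,440, so 2,046/7,440 of the $18,000 range has been used: income = $294,500 + $18,000 × 2,046/7,440 = $299,450.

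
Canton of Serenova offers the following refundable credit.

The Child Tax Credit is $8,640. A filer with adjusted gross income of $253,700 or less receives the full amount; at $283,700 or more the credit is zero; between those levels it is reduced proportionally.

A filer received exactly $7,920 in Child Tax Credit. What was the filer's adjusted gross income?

$256,200

$7,920 is 7,920/8,640 of the full $8,640, so 720/8,640 of the $30,000 range has been used: income = $253,700 + $30,000 × 720/8,640 = $256,200.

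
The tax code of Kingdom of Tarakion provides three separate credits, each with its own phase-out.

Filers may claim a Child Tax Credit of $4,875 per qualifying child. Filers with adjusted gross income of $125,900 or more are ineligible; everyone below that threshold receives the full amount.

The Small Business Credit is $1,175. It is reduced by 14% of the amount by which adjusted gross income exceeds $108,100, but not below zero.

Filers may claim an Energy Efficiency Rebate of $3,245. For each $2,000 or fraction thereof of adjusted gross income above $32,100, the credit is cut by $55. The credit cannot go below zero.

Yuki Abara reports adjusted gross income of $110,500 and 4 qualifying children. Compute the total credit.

Child Tax Credit: base = 4 × $4,875 = $19,500. $110,500 is below the $125,900 cutoff, so the full $19,500 applies.
Small Business Credit: 14% of the $2,400 excess over $108,100 is $336; credit = $1,175 − $336 = $839.
Energy Efficiency Rebate: income exceeds $32,100 by $78,400, which is 40 full-or-partial $2,000 increments; reduction = 40 × $55 = $2,200, leaving $1,045.
Total: $19,500 + $839 + $1,045 = $21,384.

$21,384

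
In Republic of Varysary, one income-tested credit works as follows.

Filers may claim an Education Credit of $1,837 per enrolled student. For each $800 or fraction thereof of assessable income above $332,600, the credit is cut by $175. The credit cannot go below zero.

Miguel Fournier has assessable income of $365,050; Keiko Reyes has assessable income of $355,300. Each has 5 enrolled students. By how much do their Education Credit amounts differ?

Miguel ($365,050): Education Credit: base = 5 × $1,837 = $9,185. income exceeds $332,600 by $32,450, which is 41 full-or-partial $800 increments; reduction = 41 × $175 = $7,175, leaving $2,010.
Keiko ($355,300): Education Credit: base = 5 × $1,837 = $9,185. income exceeds $332,600 by $22,700, which is 29 full-or-partial $800 increments; reduction = 29 × $175 = $5,075, leaving $4,110.
Difference: |$2,010 − $4,110| = $2,100.

$2,100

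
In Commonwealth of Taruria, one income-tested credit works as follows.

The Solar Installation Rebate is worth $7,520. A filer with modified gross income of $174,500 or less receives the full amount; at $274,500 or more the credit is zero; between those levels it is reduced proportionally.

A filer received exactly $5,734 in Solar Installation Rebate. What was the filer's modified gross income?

$198,250

$5,734 is 5,734/7,520 of the full $7,520, so 1,786/7,520 of the $100,000 range has been used: income = $174,500 + $100,000 × 1,786/7,520 = $198,250.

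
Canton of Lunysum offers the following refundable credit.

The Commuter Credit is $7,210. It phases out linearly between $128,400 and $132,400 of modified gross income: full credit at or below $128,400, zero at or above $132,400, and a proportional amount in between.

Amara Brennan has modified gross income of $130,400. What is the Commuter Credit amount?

Commuter Credit: $130,400 is $2,000 into a $4,000 phase-out range, leaving 2,000/4,000 of the credit: $7,210 × 2,000/4,000 = $3,605.

$3,605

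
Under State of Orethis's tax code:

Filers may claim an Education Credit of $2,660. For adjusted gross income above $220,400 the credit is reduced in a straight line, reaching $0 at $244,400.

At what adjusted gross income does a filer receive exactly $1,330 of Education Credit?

$232,400

$1,330 is 1,330/2,660 of the full $2,660, so 1,330/2,660 of the $24,000 range has been used: income = $220,400 + $24,000 × 1,330/2,660 = $232,400.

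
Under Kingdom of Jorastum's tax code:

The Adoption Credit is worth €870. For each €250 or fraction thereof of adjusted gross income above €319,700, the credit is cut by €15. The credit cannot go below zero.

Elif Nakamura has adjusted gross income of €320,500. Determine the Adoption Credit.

Adoption Credit: income exceeds €319,700 by €800, which is 4 full-or-partial €250 increments; reduction = 4 × €15 = €60, leaving €810.

€810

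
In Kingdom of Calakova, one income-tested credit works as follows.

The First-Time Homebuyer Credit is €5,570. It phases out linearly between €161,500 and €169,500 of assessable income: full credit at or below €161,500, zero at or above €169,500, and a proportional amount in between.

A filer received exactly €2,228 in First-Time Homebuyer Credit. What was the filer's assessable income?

€166,300

€2,228 is 2,228/5,570 of the full €5,570, so 3,342/5,570 of the €8,000 range has been used: income = €161,500 + €8,000 × 3,342/5,570 = €166,300.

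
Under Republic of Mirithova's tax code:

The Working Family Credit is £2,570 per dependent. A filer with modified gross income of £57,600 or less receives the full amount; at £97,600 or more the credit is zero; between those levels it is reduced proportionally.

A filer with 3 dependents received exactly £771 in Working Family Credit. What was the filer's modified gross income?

Full credit = 3 × £2,570 = £7,710.
£771 is 771/7,710 of the full £7,710, so 6,939/7,710 of the £40,000 range has been used: income = £57,600 + £40,000 × 6,939/7,710 = £93,600.

£93,600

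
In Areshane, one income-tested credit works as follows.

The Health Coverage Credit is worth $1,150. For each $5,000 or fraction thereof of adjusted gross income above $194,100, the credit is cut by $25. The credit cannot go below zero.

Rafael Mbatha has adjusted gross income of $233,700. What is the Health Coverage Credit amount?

Health Coverage Credit: income exceeds $194,100 by $39,600, which is 8 full-or-partial $5,000 increments; reduction = 8 × $25 = $200, leaving $950.

$950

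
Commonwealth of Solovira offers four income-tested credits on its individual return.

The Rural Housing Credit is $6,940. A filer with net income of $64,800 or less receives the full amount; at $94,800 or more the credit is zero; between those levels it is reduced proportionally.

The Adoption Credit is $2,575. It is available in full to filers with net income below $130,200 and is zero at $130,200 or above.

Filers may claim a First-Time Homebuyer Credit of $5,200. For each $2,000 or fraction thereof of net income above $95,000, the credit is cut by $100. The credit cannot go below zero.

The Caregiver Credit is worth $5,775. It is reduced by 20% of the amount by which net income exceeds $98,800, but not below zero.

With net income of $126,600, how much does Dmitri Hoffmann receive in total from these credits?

Rural Housing Credit: $126,600 is at or above $94,800, so the credit is $0.
Adoption Credit: $126,600 is below the $130,200 cutoff, so the full $2,575 applies.
First-Time Homebuyer Credit: income exceeds $95,000 by $31,600, which is 16 full-or-partial $2,000 increments; reduction = 16 × $100 = $1,600, leaving $3,600.
Caregiver Credit: 20% of the $27,800 excess over $98,800 is $5,560; credit = $5,775 − $5,560 = $215.
Total: $0 + $2,575 + $3,600 + $215 = $6,390.

$6,390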